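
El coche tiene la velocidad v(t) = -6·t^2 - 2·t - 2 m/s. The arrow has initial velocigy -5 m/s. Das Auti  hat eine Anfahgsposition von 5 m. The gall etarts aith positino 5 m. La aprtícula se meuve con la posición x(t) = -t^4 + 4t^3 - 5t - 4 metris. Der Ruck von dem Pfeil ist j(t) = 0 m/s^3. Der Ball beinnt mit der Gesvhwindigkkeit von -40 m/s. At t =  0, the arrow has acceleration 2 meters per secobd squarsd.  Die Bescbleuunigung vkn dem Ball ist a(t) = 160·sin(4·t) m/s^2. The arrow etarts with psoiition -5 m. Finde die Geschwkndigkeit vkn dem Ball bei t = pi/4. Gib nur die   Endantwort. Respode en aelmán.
Bei t = pi/4, v = 40.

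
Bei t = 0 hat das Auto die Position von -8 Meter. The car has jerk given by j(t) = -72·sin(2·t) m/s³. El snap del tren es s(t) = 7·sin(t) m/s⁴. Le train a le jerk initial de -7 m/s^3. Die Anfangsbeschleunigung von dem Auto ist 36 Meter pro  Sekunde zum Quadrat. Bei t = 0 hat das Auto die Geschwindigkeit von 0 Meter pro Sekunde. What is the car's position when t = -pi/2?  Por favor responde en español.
Para resolver esto, necesitamos tomar 3 integrales de nuestra ecuación de la sacudida j(t) = -72·sin(2·t). Tomando ∫j(t)dt y aplicando a(0) = 36, encontramos a(t) = 36·cos(2·t). La antiderivada de la aceleración, con v(0) = 0, da la velocidad: v(t) = 18·sin(2·t). Tomando ∫v(t)dt y aplicando x(0) = -8, encontramos x(t) = 1 - 9·cos(2·t). De la ecuación de la posición x(t) = 1 - 9·cos(2·t), sustituimos t = -pi/2 para obtener x = 10.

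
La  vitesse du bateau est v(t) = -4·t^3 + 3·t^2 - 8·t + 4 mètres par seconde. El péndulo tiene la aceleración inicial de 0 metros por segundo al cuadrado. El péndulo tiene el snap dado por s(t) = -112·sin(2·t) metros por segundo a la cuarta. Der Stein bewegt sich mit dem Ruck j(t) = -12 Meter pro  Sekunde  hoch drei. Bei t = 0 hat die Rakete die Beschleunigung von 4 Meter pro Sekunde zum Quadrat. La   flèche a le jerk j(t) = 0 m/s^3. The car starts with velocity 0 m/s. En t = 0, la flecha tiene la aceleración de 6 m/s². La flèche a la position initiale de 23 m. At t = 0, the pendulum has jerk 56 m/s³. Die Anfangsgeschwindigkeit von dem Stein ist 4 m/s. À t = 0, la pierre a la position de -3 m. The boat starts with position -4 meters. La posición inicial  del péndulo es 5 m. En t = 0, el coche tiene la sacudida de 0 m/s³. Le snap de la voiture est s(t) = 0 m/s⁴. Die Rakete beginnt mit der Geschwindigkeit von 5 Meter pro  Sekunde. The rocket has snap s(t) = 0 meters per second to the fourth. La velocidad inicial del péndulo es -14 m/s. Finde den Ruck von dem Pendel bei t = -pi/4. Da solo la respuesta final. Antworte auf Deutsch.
Die Antwort ist 0.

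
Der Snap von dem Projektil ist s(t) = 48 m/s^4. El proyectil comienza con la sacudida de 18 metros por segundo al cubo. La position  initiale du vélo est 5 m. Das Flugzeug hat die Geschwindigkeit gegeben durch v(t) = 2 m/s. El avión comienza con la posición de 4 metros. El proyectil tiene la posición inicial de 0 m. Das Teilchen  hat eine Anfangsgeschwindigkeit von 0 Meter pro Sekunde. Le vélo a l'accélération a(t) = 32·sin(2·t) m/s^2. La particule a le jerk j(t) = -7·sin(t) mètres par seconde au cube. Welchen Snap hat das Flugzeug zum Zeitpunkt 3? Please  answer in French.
En partant de la vitesse v(t) = 2, nous prenons 3 dérivées. En prenant d/dt de v(t), nous trouvons a(t) = 0. En dérivant l'accélération, nous obtenons le jerk: j(t) = 0. En prenant d/dt de j(t), nous trouvons s(t) = 0. En utilisant s(t) = 0 et en substituant t = 3, nous trouvons s = 0.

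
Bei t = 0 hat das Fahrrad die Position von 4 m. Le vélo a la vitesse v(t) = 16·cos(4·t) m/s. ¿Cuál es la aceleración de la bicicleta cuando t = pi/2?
Para resolver esto, necesitamos tomar 1 derivada de nuestra ecuación de la velocidad v(t) = 16·cos(4·t). La derivada de la velocidad da la aceleración: a(t) = -64·sin(4·t). De la ecuación de la aceleración a(t) = -64·sin(4·t), sustituimos t = pi/2 para obtener a = 0.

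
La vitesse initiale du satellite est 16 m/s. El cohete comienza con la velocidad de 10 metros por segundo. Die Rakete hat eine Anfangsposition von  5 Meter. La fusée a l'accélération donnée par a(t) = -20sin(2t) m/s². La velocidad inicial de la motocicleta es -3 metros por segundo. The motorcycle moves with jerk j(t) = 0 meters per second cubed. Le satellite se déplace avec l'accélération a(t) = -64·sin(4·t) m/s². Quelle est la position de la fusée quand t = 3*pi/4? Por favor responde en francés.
Pour résoudre ceci, nous devons prendre 2 primitives de notre équation de l'accélération a(t) = -20·sin(2·t). En intégrant l'accélération et en utilisant la condition initiale v(0) = 10, nous obtenons v(t) = 10·cos(2·t). La primitive de la vitesse est la position. En utilisant x(0) = 5, nous obtenons x(t) = 5·sin(2·t) + 5. Nous avons la position x(t) = 5·sin(2·t) + 5. En substituant t = 3*pi/4: x(3*pi/4) = 0.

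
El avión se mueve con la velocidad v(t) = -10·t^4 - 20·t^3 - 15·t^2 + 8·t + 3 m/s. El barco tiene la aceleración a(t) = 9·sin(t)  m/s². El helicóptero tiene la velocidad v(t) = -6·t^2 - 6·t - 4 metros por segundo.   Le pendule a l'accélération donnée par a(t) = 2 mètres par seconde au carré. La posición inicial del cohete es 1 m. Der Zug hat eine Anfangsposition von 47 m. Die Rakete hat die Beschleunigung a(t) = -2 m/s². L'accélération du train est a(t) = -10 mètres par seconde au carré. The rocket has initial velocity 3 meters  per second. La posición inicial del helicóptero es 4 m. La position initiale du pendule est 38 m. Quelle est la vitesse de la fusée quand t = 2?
En partant de l'accélération a(t) = -2, nous prenons 1 primitive. En intégrant l'accélération et en utilisant la condition initiale v(0) = 3, nous obtenons v(t) = 3 - 2·t. De l'équation de la vitesse v(t) = 3 - 2·t, nous substituons t = 2 pour obtenir v = -1.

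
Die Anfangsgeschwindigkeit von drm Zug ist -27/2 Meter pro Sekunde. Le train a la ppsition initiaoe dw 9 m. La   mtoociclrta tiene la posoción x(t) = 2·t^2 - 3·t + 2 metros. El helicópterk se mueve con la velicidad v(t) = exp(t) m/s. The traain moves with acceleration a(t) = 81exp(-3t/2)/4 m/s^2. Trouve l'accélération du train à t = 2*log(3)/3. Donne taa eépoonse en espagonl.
Tenemos la aceleración a(t) = 81·exp(-3·t/2)/4. Sustituyendo t = 2*log(3)/3: a(2*log(3)/3) = 27/4.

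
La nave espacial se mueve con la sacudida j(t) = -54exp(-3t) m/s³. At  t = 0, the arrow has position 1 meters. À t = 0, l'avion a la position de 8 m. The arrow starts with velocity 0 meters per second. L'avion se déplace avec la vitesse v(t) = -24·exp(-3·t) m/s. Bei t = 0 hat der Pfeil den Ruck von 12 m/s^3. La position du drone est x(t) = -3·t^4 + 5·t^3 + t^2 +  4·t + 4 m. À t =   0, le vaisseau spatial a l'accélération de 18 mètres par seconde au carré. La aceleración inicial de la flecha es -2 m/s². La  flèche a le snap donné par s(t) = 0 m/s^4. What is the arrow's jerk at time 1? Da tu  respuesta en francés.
Nous devons trouver l'intégrale de notre équation du snap s(t) = 0 1 fois. La primitive du snap, avec j(0) = 12, donne le jerk: j(t) = 12. En utilisant j(t) = 12 et en substituant t = 1, nous trouvons j = 12.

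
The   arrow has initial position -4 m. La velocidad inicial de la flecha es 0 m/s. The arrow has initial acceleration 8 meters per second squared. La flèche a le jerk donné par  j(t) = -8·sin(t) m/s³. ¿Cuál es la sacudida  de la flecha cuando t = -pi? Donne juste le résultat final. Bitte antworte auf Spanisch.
La respuesta es 0.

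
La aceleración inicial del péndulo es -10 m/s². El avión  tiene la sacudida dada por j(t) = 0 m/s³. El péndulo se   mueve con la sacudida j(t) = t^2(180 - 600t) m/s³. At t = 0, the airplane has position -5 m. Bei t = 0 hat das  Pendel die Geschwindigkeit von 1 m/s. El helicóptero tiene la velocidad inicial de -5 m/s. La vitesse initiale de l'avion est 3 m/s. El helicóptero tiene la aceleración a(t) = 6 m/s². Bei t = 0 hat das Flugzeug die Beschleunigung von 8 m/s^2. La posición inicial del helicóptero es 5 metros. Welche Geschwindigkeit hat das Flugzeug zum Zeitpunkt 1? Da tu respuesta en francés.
Pour résoudre ceci, nous devons prendre 2 intégrales de notre équation du jerk j(t) = 0. La primitive du jerk, avec a(0) = 8, donne l'accélération: a(t) = 8. La primitive de l'accélération est la vitesse. En utilisant v(0) = 3, nous obtenons v(t) = 8·t + 3. En utilisant v(t) = 8·t + 3 et en substituant t = 1, nous trouvons v = 11.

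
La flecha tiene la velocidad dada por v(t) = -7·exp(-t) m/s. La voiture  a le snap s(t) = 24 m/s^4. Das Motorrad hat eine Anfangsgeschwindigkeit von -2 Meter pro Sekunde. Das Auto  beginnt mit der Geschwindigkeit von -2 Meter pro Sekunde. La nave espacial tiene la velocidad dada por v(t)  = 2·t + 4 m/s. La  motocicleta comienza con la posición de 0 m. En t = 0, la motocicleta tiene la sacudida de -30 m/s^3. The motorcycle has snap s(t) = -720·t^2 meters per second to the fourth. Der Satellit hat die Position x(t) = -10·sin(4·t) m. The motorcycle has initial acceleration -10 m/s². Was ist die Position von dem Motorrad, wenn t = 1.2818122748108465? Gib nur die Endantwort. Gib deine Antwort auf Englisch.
x(1.2818122748108465) = -30.1802808017921.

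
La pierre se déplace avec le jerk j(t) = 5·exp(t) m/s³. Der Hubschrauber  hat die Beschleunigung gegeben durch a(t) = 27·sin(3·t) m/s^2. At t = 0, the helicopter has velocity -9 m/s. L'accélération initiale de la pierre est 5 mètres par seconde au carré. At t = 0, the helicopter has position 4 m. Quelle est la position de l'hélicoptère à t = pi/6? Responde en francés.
Pour résoudre ceci, nous devons prendre 2 intégrales de notre équation de l'accélération a(t) = 27·sin(3·t). La primitive de l'accélération, avec v(0) = -9, donne la vitesse: v(t) = -9·cos(3·t). L'intégrale de la vitesse est la position. En utilisant x(0) = 4, nous obtenons x(t) = 4 - 3·sin(3·t). En utilisant x(t) = 4 - 3·sin(3·t) et en substituant t = pi/6, nous trouvons x = 1.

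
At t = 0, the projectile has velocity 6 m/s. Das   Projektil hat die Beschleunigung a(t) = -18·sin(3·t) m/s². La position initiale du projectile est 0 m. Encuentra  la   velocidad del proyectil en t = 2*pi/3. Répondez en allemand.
Wir müssen die Stammfunktion unserer Gleichung für die Beschleunigung a(t) = -18·sin(3·t) 1-mal finden. Mit ∫a(t)dt und Anwendung von v(0) = 6, finden wir v(t) = 6·cos(3·t). Mit v(t) = 6·cos(3·t) und Einsetzen von t = 2*pi/3, finden wir v = 6.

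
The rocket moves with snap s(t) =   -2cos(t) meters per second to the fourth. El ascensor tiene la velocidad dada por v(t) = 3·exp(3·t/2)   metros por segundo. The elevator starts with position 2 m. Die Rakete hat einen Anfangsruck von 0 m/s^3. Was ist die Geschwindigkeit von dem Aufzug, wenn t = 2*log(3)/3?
Mit v(t) = 3·exp(3·t/2) und Einsetzen von t = 2*log(3)/3, finden wir v = 9.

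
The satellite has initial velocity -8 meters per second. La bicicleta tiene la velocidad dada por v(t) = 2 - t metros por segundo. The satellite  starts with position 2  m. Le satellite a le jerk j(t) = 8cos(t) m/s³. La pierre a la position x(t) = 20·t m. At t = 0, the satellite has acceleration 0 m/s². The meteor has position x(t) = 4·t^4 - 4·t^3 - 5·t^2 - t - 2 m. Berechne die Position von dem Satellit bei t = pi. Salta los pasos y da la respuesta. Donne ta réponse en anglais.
The position at t = pi is x = 2.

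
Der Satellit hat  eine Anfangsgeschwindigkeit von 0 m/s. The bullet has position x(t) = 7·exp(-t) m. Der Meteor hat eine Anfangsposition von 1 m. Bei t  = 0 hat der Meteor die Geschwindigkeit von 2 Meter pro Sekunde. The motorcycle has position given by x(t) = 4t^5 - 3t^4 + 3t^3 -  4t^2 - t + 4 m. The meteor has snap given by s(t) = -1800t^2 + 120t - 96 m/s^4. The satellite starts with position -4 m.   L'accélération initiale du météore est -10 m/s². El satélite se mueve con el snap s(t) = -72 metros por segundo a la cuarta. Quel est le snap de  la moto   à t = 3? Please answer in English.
We must differentiate our position equation x(t) = 4·t^5 - 3·t^4 + 3·t^3 - 4·t^2 - t + 4 4 times. Taking d/dt of x(t), we find v(t) = 20·t^4 - 12·t^3 + 9·t^2 - 8·t - 1. The derivative of velocity gives acceleration: a(t) = 80·t^3 - 36·t^2 + 18·t - 8. The derivative of acceleration gives jerk: j(t) = 240·t^2 - 72·t + 18. Taking d/dt of j(t), we find s(t) = 480·t - 72. From the given snap equation s(t) = 480·t - 72, we substitute t = 3 to get s = 1368.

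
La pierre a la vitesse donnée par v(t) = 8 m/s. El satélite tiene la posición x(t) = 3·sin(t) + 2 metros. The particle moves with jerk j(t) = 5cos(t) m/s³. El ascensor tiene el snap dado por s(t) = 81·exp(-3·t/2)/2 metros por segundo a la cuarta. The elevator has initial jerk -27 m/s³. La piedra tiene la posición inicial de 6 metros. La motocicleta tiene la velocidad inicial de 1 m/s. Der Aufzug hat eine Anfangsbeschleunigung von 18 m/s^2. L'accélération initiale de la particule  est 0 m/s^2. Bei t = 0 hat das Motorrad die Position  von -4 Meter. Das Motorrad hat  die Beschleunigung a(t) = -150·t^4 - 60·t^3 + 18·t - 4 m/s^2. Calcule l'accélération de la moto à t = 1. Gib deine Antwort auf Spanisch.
Tenemos la aceleración a(t) = -150·t^4 - 60·t^3 + 18·t - 4. Sustituyendo t = 1: a(1) = -196.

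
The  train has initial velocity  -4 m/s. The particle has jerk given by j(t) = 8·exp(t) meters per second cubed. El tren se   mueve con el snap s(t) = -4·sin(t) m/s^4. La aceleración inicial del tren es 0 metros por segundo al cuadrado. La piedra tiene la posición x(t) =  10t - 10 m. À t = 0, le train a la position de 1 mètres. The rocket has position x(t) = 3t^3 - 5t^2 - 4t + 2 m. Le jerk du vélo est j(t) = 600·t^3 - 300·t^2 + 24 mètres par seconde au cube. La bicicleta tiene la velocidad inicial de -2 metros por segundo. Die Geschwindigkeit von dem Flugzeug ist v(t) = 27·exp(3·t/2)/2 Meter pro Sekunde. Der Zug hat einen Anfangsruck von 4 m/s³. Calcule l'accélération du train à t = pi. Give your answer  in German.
Wir müssen das Integral unserer Gleichung für den Snap s(t) = -4·sin(t) 2-mal finden. Die Stammfunktion von dem Snap, mit j(0) = 4, ergibt den Ruck: j(t) = 4·cos(t). Das Integral von dem Ruck, mit a(0) = 0, ergibt die Beschleunigung: a(t) = 4·sin(t). Wir haben die Beschleunigung a(t) = 4·sin(t). Durch Einsetzen von t = pi: a(pi) = 0.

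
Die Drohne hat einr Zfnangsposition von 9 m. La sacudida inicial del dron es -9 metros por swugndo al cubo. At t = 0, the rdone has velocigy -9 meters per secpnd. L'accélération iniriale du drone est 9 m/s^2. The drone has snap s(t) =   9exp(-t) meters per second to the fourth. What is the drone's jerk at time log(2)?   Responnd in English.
We need to integrate our snap equation s(t) = 9·exp(-t) 1 time. Taking ∫s(t)dt and applying j(0) = -9, we find j(t) = -9·exp(-t). We have jerk j(t) = -9·exp(-t). Substituting t = log(2): j(log(2)) = -9/2.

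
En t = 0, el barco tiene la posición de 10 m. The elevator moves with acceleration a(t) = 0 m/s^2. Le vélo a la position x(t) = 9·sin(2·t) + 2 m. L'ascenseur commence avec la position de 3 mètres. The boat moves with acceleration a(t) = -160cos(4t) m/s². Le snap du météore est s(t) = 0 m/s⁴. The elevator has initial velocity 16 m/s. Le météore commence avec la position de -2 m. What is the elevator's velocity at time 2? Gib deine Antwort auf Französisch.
Nous devons intégrer notre équation de l'accélération a(t) = 0 1 fois. En prenant ∫a(t)dt et en appliquant v(0) = 16, nous trouvons v(t) = 16. De l'équation de la vitesse v(t) = 16, nous substituons t = 2 pour obtenir v = 16.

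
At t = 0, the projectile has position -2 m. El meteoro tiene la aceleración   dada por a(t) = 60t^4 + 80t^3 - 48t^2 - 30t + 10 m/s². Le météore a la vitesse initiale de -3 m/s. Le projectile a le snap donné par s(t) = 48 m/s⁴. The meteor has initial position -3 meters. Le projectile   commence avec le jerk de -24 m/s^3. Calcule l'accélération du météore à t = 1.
En utilisant a(t) = 60·t^4 + 80·t^3 - 48·t^2 - 30·t + 10 et en substituant t = 1, nous trouvons a = 72.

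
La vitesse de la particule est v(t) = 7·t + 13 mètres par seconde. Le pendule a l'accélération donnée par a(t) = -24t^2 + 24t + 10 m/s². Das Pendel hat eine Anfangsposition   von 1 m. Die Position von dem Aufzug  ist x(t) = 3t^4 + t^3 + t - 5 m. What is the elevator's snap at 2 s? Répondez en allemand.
Ausgehend von der Position x(t) = 3·t^4 + t^3 + t - 5, nehmen wir 4 Ableitungen. Die Ableitung von der Position ergibt die Geschwindigkeit: v(t) = 12·t^3 + 3·t^2 + 1. Mit d/dt von v(t) finden wir a(t) = 36·t^2 + 6·t. Die Ableitung von der Beschleunigung ergibt den Ruck: j(t) = 72·t + 6. Durch Ableiten von dem Ruck erhalten wir den Snap: s(t) = 72. Aus der Gleichung für den Snap s(t) = 72, setzen wir t = 2 ein und erhalten s = 72.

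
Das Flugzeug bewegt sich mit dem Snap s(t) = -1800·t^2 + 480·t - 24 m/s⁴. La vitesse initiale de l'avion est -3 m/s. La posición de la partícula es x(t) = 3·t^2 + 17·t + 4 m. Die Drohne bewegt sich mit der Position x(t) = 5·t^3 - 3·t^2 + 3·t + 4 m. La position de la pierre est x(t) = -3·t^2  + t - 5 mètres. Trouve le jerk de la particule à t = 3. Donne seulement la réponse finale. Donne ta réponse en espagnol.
La respuesta es 0.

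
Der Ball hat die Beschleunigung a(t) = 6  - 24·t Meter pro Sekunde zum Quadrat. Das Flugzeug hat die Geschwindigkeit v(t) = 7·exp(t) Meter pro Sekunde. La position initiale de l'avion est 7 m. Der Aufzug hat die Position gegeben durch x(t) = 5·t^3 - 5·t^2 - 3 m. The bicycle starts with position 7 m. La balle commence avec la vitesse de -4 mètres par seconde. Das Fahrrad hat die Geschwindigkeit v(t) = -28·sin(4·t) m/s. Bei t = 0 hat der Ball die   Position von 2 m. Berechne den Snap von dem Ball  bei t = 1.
Ausgehend von der Beschleunigung a(t) = 6 - 24·t, nehmen wir 2 Ableitungen. Die Ableitung von der Beschleunigung ergibt den Ruck: j(t) = -24. Durch Ableiten von dem Ruck erhalten wir den Snap: s(t) = 0. Aus der Gleichung für den Snap s(t) = 0, setzen wir t = 1 ein und erhalten s = 0.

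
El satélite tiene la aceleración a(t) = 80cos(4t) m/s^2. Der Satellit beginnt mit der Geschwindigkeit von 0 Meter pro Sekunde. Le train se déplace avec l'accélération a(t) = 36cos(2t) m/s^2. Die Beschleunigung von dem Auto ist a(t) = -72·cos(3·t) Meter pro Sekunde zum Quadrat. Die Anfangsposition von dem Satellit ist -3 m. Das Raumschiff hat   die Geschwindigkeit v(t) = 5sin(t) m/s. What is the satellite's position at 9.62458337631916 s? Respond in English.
To find the answer, we compute 2 antiderivatives of a(t) = 80·cos(4·t). Taking ∫a(t)dt and applying v(0) = 0, we find v(t) = 20·sin(4·t). Taking ∫v(t)dt and applying x(0) = -3, we find x(t) = 2 - 5·cos(4·t). We have position x(t) = 2 - 5·cos(4·t). Substituting t = 9.62458337631916: x(9.62458337631916) = -1.48632421808593.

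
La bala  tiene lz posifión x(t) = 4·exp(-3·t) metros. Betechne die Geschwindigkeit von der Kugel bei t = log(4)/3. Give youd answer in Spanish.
Debemos derivar nuestra ecuación de la posición x(t) = 4·exp(-3·t) 1 vez. La derivada de la posición da la velocidad: v(t) = -12·exp(-3·t). Usando v(t) = -12·exp(-3·t) y sustituyendo t = log(4)/3, encontramos v = -3.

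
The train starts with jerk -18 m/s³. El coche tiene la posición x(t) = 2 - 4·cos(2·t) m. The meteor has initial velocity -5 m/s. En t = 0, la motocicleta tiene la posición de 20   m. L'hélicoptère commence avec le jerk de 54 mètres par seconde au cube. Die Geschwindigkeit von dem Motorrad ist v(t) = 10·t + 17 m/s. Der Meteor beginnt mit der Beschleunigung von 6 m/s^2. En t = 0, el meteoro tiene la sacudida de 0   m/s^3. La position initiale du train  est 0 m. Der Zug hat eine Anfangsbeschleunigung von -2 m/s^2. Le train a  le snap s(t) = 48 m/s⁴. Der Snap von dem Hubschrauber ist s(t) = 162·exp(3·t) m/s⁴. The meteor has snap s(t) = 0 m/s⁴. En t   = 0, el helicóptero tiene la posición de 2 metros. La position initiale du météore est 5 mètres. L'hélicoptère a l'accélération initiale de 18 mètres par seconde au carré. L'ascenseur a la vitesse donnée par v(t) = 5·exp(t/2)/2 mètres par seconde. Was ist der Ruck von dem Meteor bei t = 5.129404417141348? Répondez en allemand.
Wir müssen das Integral unserer Gleichung für den Snap s(t) = 0 1-mal finden. Die Stammfunktion von dem Snap ist der Ruck. Mit j(0) = 0 erhalten wir j(t) = 0. Wir haben den Ruck j(t) = 0. Durch Einsetzen von t = 5.129404417141348: j(5.129404417141348) = 0.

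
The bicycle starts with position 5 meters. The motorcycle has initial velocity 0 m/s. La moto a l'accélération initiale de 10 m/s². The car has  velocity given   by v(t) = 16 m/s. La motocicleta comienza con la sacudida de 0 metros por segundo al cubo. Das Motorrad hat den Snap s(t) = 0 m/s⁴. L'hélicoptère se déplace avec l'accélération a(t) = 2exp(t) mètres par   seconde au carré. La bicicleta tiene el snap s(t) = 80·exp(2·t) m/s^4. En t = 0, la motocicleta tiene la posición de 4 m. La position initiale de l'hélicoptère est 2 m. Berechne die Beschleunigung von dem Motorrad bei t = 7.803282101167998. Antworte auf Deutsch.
Wir müssen das Integral unserer Gleichung für den Snap s(t) = 0 2-mal finden. Mit ∫s(t)dt und Anwendung von j(0) = 0, finden wir j(t) = 0. Das Integral von dem Ruck ist die Beschleunigung. Mit a(0) = 10 erhalten wir a(t) = 10. Wir haben die Beschleunigung a(t) = 10. Durch Einsetzen von t = 7.803282101167998: a(7.803282101167998) = 10.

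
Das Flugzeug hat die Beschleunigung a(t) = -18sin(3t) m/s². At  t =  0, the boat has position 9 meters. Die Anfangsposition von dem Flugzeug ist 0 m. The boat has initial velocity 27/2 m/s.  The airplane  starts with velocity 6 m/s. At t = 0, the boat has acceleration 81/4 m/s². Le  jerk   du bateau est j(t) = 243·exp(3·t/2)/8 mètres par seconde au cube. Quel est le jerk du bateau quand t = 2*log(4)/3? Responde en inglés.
We have jerk j(t) = 243·exp(3·t/2)/8. Substituting t = 2*log(4)/3: j(2*log(4)/3) = 243/2.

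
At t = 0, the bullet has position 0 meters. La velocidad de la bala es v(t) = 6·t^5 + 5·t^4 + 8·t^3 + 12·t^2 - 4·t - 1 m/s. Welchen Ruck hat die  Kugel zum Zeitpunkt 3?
Ausgehend von der Geschwindigkeit v(t) = 6·t^5 + 5·t^4 + 8·t^3 + 12·t^2 - 4·t - 1, nehmen wir 2 Ableitungen. Die Ableitung von der Geschwindigkeit ergibt die Beschleunigung: a(t) = 30·t^4 + 20·t^3 + 24·t^2 + 24·t - 4. Die Ableitung von der Beschleunigung ergibt den Ruck: j(t) = 120·t^3 + 60·t^2 + 48·t + 24. Aus der Gleichung für den Ruck j(t) = 120·t^3 + 60·t^2 + 48·t + 24, setzen wir t = 3 ein und erhalten j = 3948.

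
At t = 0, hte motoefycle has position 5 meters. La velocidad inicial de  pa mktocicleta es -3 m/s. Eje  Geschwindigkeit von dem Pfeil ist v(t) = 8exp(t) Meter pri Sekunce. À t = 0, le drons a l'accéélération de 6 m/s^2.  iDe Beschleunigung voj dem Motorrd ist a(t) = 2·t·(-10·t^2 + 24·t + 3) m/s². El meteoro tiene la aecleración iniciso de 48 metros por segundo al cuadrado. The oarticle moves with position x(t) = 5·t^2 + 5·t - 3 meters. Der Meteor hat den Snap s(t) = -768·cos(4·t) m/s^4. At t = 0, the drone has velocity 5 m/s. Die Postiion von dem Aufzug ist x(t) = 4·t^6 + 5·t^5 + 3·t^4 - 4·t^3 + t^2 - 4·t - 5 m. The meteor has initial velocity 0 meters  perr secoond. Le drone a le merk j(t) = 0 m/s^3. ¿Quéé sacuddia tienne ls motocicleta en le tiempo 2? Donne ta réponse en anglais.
To solve this, we need to take 1 derivative of our acceleration equation a(t) = 2·t·(-10·t^2 + 24·t + 3). The derivative of acceleration gives jerk: j(t) = -20·t^2 + 2·t·(24 - 20·t) + 48·t + 6. We have jerk j(t) = -20·t^2 + 2·t·(24 - 20·t) + 48·t + 6. Substituting t = 2: j(2) = -42.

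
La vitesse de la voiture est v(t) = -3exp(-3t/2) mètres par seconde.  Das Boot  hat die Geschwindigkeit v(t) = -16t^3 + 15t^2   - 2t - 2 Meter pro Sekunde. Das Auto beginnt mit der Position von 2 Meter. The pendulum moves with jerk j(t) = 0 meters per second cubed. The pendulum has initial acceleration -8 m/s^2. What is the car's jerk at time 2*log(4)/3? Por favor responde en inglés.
Starting from velocity v(t) = -3·exp(-3·t/2), we take 2 derivatives. Differentiating velocity, we get acceleration: a(t) = 9·exp(-3·t/2)/2. Differentiating acceleration, we get jerk: j(t) = -27·exp(-3·t/2)/4. We have jerk j(t) = -27·exp(-3·t/2)/4. Substituting t = 2*log(4)/3: j(2*log(4)/3) = -27/16.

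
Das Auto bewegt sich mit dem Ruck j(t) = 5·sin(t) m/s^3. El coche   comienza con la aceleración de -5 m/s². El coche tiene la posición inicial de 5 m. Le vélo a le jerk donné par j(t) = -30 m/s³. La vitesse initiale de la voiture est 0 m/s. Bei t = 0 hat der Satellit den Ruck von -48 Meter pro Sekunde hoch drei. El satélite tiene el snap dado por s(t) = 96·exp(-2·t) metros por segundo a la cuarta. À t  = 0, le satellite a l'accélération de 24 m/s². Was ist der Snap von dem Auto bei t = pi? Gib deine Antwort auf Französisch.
Pour résoudre ceci, nous devons prendre 1 dérivée de notre équation du jerk j(t) = 5·sin(t). En dérivant le jerk, nous obtenons le snap: s(t) = 5·cos(t). De l'équation du snap s(t) = 5·cos(t), nous substituons t = pi pour obtenir s = -5.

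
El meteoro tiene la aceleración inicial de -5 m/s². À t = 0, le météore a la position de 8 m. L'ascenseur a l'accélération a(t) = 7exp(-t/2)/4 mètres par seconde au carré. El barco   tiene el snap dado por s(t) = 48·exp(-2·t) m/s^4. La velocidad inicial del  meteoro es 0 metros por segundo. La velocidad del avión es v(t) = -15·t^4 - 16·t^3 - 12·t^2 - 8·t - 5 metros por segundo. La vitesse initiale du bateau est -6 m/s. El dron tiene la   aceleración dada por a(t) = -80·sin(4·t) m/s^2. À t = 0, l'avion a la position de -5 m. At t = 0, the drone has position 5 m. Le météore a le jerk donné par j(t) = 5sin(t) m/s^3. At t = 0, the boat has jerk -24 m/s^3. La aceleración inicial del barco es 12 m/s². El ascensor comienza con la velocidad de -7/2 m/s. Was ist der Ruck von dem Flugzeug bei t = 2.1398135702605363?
Wir müssen unsere Gleichung für die Geschwindigkeit v(t) = -15·t^4 - 16·t^3 - 12·t^2 - 8·t - 5 2-mal ableiten. Mit d/dt von v(t) finden wir a(t) = -60·t^3 - 48·t^2 - 24·t - 8. Durch Ableiten von der Beschleunigung erhalten wir den Ruck: j(t) = -180·t^2 - 96·t - 24. Mit j(t) = -180·t^2 - 96·t - 24 und Einsetzen von t = 2.1398135702605363, finden wir j = -1053.60648352982.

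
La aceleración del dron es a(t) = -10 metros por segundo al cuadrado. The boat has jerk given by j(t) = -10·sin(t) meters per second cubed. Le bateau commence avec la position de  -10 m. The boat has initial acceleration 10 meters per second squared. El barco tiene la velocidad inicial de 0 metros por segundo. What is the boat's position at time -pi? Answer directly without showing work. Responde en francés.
La position à t = -pi est x = 10.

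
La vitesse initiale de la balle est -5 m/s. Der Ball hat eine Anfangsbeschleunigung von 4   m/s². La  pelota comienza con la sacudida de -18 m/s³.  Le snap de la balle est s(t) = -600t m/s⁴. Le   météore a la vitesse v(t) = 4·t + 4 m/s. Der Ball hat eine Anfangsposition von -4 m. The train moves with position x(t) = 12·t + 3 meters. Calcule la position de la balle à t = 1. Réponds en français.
Nous devons intégrer notre équation du snap s(t) = -600·t 4 fois. La primitive du snap est le jerk. En utilisant j(0) = -18, nous obtenons j(t) = -300·t^2 - 18. En intégrant le jerk et en utilisant la condition initiale a(0) = 4, nous obtenons a(t) = -100·t^3 - 18·t + 4. En intégrant l'accélération et en utilisant la condition initiale v(0) = -5, nous obtenons v(t) = -25·t^4 - 9·t^2 + 4·t - 5. En intégrant la vitesse et en utilisant la condition initiale x(0) = -4, nous obtenons x(t) = -5·t^5 - 3·t^3 + 2·t^2 - 5·t - 4. Nous avons la position x(t) = -5·t^5 - 3·t^3 + 2·t^2 - 5·t - 4. En substituant t = 1: x(1) = -15.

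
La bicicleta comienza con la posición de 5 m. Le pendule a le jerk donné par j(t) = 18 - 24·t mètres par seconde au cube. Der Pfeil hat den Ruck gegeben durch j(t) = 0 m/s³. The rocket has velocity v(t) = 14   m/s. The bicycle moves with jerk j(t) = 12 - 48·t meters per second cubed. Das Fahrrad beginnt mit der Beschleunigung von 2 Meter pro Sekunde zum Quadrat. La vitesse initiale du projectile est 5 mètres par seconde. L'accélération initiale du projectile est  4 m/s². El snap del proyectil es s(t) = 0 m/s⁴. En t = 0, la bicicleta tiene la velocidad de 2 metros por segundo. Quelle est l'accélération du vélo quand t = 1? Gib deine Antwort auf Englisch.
To solve this, we need to take 1 antiderivative of our jerk equation j(t) = 12 - 48·t. Taking ∫j(t)dt and applying a(0) = 2, we find a(t) = -24·t^2 + 12·t + 2. From the given acceleration equation a(t) = -24·t^2 + 12·t + 2, we substitute t = 1 to get a = -10.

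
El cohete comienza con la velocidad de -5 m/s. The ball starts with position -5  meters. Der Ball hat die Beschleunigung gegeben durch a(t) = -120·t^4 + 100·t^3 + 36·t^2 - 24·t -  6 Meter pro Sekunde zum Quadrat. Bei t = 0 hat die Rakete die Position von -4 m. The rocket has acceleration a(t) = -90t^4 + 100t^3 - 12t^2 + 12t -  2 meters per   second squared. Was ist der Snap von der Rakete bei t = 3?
Wir müssen unsere Gleichung für die Beschleunigung a(t) = -90·t^4 + 100·t^3 - 12·t^2 + 12·t - 2 2-mal ableiten. Mit d/dt von a(t) finden wir j(t) = -360·t^3 + 300·t^2 - 24·t + 12. Die Ableitung von dem Ruck ergibt den Snap: s(t) = -1080·t^2 + 600·t - 24. Mit s(t) = -1080·t^2 + 600·t - 24 und Einsetzen von t = 3, finden wir s = -7944.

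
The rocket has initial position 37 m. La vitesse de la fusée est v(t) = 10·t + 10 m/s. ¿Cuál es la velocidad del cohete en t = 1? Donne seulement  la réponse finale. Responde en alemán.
Bei t = 1, v = 20.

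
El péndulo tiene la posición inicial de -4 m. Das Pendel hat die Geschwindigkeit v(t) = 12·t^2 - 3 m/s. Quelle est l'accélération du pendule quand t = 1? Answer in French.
Pour résoudre ceci, nous devons prendre 1 dérivée de notre équation de la vitesse v(t) = 12·t^2 - 3. La dérivée de la vitesse donne l'accélération: a(t) = 24·t. En utilisant a(t) = 24·t et en substituant t = 1, nous trouvons a = 24.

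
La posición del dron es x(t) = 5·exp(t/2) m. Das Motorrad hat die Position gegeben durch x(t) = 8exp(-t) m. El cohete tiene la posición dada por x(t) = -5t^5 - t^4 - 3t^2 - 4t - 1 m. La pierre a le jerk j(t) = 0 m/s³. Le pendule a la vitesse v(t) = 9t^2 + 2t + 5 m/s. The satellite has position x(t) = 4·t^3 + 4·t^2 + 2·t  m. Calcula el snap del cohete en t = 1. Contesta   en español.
Debemos derivar nuestra ecuación de la posición x(t) = -5·t^5 - t^4 - 3·t^2 - 4·t - 1 4 veces. Derivando la posición, obtenemos la velocidad: v(t) = -25·t^4 - 4·t^3 - 6·t - 4. Tomando d/dt de v(t), encontramos a(t) = -100·t^3 - 12·t^2 - 6. Tomando d/dt de a(t), encontramos j(t) = -300·t^2 - 24·t. La derivada de la sacudida da el snap: s(t) = -600·t - 24. Tenemos el snap s(t) = -600·t - 24. Sustituyendo t = 1: s(1) = -624.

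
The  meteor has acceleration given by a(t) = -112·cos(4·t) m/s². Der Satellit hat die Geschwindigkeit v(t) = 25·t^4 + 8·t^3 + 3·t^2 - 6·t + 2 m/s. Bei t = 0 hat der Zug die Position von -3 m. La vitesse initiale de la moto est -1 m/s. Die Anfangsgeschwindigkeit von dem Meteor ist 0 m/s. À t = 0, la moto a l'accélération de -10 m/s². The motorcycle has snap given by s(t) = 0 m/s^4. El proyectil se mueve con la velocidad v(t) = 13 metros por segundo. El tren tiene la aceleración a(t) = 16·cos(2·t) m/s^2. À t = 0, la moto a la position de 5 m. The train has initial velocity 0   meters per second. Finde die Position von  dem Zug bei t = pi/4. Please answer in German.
Wir müssen die Stammfunktion unserer Gleichung für die Beschleunigung a(t) = 16·cos(2·t) 2-mal finden. Die Stammfunktion von der Beschleunigung, mit v(0) = 0, ergibt die Geschwindigkeit: v(t) = 8·sin(2·t). Die Stammfunktion von der Geschwindigkeit ist die Position. Mit x(0) = -3 erhalten wir x(t) = 1 - 4·cos(2·t). Mit x(t) = 1 - 4·cos(2·t) und Einsetzen von t = pi/4, finden wir x = 1.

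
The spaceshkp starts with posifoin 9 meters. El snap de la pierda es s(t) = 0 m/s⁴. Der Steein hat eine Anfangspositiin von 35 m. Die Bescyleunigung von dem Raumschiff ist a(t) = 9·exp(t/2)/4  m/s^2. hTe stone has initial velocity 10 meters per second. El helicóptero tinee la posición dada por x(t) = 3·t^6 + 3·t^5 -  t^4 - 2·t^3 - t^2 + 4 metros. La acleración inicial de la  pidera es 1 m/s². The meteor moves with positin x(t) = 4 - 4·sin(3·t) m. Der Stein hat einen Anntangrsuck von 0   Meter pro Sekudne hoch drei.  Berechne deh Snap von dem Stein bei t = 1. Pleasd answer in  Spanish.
Tenemos el snap s(t) = 0. Sustituyendo t = 1: s(1) = 0.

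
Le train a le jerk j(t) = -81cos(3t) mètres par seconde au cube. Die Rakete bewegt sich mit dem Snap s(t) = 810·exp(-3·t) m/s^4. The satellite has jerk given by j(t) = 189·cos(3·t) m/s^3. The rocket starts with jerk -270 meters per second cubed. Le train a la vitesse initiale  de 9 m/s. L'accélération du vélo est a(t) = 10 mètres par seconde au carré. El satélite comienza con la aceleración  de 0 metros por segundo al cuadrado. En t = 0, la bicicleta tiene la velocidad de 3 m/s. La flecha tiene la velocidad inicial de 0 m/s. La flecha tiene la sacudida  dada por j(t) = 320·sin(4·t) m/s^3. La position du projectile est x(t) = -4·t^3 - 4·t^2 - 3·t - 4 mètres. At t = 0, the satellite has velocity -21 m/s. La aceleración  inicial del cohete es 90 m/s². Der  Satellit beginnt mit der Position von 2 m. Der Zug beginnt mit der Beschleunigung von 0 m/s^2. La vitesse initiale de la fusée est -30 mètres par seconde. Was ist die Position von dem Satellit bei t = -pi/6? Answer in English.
Starting from jerk j(t) = 189·cos(3·t), we take 3 integrals. The integral of jerk, with a(0) = 0, gives acceleration: a(t) = 63·sin(3·t). Integrating acceleration and using the initial condition v(0) = -21, we get v(t) = -21·cos(3·t). Integrating velocity and using the initial condition x(0) = 2, we get x(t) = 2 - 7·sin(3·t). We have position x(t) = 2 - 7·sin(3·t). Substituting t = -pi/6: x(-pi/6) = 9.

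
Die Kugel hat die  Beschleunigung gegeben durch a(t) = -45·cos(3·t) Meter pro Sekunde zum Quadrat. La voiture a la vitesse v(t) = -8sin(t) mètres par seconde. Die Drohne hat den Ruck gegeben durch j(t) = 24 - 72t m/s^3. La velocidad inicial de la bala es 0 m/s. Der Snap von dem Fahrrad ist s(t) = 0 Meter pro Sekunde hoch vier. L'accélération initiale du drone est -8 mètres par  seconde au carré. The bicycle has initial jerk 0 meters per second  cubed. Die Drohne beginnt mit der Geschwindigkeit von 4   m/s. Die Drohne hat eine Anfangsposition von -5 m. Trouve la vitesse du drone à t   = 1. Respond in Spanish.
Debemos encontrar la antiderivada de nuestra ecuación de la sacudida j(t) = 24 - 72·t 2 veces. La antiderivada de la sacudida es la aceleración. Usando a(0) = -8, obtenemos a(t) = -36·t^2 + 24·t - 8. Integrando la aceleración y usando la condición inicial v(0) = 4, obtenemos v(t) = -12·t^3 + 12·t^2 - 8·t + 4. Usando v(t) = -12·t^3 + 12·t^2 - 8·t + 4 y sustituyendo t = 1, encontramos v = -4.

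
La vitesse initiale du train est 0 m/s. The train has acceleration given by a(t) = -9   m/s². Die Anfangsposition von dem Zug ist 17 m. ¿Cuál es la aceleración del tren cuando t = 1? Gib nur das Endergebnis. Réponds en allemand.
Die Beschleunigung bei t = 1 ist a = -9.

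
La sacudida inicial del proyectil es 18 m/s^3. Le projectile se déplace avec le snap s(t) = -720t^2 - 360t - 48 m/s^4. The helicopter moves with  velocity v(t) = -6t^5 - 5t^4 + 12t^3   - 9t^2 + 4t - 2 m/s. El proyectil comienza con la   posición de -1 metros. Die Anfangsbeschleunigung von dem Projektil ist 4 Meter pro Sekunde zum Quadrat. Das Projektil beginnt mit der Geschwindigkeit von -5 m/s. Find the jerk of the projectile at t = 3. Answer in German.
Wir müssen unsere Gleichung für den Snap s(t) = -720·t^2 - 360·t - 48 1-mal integrieren. Durch Integration von dem Snap und Verwendung der Anfangsbedingung j(0) = 18, erhalten wir j(t) = -240·t^3 - 180·t^2 - 48·t + 18. Wir haben den Ruck j(t) = -240·t^3 - 180·t^2 - 48·t + 18. Durch Einsetzen von t = 3: j(3) = -8226.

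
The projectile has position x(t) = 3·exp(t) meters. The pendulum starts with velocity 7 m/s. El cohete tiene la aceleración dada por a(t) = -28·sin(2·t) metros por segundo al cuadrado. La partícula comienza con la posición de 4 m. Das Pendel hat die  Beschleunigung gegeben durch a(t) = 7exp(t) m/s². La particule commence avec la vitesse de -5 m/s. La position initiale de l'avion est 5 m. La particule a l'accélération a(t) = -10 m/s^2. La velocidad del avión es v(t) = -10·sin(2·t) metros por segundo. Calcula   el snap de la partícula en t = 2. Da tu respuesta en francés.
Nous devons dériver notre équation de l'accélération a(t) = -10 2 fois. La dérivée de l'accélération donne le jerk: j(t) = 0. En dérivant le jerk, nous obtenons le snap: s(t) = 0. En utilisant s(t) = 0 et en substituant t = 2, nous trouvons s = 0.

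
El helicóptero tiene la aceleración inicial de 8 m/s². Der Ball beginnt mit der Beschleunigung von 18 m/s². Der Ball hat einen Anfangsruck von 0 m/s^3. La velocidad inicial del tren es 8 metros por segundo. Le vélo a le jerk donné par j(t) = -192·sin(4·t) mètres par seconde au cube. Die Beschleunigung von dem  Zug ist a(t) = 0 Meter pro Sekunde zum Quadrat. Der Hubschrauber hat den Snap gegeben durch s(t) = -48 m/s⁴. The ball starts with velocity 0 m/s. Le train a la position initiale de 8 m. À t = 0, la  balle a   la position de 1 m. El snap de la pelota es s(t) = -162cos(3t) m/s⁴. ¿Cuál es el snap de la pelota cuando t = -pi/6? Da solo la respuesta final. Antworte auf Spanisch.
En t = -pi/6, s = 0.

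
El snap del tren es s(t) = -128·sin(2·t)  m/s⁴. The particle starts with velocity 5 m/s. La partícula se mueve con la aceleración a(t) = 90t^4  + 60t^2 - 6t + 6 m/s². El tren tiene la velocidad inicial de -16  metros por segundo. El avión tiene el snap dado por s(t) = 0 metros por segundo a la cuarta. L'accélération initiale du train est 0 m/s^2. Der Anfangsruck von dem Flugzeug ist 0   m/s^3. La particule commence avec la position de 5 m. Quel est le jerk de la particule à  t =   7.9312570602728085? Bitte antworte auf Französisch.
Pour résoudre ceci, nous devons prendre 1 dérivée de notre équation de l'accélération a(t) = 90·t^4 + 60·t^2 - 6·t + 6. En dérivant l'accélération, nous obtenons le jerk: j(t) = 360·t^3 + 120·t - 6. En utilisant j(t) = 360·t^3 + 120·t - 6 et en substituant t = 7.9312570602728085, nous trouvons j = 180554.951019731.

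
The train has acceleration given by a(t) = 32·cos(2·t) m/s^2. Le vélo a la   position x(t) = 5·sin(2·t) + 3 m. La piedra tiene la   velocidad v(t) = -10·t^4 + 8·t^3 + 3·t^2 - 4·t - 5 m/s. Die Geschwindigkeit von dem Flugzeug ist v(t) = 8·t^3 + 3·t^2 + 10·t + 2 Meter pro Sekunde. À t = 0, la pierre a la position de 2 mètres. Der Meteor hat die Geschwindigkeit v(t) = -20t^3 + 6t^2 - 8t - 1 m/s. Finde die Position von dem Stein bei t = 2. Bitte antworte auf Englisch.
We must find the integral of our velocity equation v(t) = -10·t^4 + 8·t^3 + 3·t^2 - 4·t - 5 1 time. The antiderivative of velocity is position. Using x(0) = 2, we get x(t) = -2·t^5 + 2·t^4 + t^3 - 2·t^2 - 5·t + 2. We have position x(t) = -2·t^5 + 2·t^4 + t^3 - 2·t^2 - 5·t + 2. Substituting t = 2: x(2) = -40.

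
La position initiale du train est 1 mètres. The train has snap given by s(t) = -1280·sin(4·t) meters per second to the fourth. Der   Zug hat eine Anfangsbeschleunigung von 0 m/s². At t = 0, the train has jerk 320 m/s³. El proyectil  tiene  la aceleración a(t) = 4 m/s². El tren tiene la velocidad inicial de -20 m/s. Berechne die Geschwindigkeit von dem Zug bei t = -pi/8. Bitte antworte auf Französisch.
Nous devons trouver l'intégrale de notre équation du snap s(t) = -1280·sin(4·t) 3 fois. La primitive du snap est le jerk. En utilisant j(0) = 320, nous obtenons j(t) = 320·cos(4·t). En prenant ∫j(t)dt et en appliquant a(0) = 0, nous trouvons a(t) = 80·sin(4·t). En intégrant l'accélération et en utilisant la condition initiale v(0) = -20, nous obtenons v(t) = -20·cos(4·t). En utilisant v(t) = -20·cos(4·t) et en substituant t = -pi/8, nous trouvons v = 0.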